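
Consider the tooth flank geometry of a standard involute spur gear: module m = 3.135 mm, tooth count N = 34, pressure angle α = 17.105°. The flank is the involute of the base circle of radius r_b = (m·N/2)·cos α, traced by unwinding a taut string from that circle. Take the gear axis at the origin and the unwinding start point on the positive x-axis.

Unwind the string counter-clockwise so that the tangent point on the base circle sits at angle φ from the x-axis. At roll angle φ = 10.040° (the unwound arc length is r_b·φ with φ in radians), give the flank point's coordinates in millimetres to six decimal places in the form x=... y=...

pitch radius r_p = m·N/2 = 3.135·34/2 = 53.295000
base radius r_b = r_p·cos α = 53.295000·cos 17.105° = 50.937621
roll angle φ = 10.040° = 0.17523106 rad
x = r_b·(cos φ + φ·sin φ) = 50.937621·(0.98468628 + 0.17523106·0.17433566) = 51.713671
y = r_b·(sin φ − φ·cos φ) = 50.937621·(0.17433566 − 0.17523106·0.98468628) = 0.091079

x=51.713671 y=0.091079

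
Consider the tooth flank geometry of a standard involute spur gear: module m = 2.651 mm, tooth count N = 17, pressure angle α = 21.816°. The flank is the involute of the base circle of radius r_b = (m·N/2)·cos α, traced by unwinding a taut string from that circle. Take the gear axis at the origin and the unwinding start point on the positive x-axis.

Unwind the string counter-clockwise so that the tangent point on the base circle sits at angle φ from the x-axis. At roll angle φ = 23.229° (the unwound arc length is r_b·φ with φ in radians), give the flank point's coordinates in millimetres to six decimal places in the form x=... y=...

pitch radius r_p = m·N/2 = 2.651·17/2 = 22.533500
base radius r_b = r_p·cos α = 22.533500·cos 21.816° = 20.919698
roll angle φ = 23.229° = 0.40542253 rad
x = r_b·(cos φ + φ·sin φ) = 20.919698·(0.91893583 + 0.40542253·0.39440708) = 22.568951
y = r_b·(sin φ − φ·cos φ) = 20.919698·(0.39440708 − 0.40542253·0.91893583) = 0.457091

x=22.568951 y=0.457091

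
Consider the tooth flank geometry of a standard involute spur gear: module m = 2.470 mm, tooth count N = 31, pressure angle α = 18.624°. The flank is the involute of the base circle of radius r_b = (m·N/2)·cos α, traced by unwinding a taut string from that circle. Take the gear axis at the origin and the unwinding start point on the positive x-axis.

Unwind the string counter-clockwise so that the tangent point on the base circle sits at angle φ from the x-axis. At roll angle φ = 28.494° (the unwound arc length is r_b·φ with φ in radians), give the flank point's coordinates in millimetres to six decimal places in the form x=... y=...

pitch radius r_p = m·N/2 = 2.470·31/2 = 38.285000
base radius r_b = r_p·cos α = 38.285000·cos 18.624° = 36.280195
roll angle φ = 28.494° = 0.49731412 rad
x = r_b·(cos φ + φ·sin φ) = 36.280195·(0.87886708 + 0.49731412·0.47706673) = 40.493019
y = r_b·(sin φ − φ·cos φ) = 36.280195·(0.47706673 − 0.49731412·0.87886708) = 1.450980

x=40.493019 y=1.450980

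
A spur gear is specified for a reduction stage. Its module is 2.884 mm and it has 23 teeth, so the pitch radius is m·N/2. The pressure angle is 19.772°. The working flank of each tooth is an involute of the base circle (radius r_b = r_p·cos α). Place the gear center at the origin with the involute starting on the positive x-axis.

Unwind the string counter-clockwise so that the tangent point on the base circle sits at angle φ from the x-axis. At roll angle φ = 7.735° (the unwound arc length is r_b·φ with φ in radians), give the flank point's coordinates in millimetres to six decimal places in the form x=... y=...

x=31.493857 y=0.025551

pitch radius r_p = m·N/2 = 2.884·23/2 = 33.166000
base radius r_b = r_p·cos α = 33.166000·cos 19.772° = 31.210738
roll angle φ = 7.735° = 0.13500122 rad
x = r_b·(cos φ + φ·sin φ) = 31.210738·(0.99090117 + 0.13500122·0.13459152) = 31.493857
y = r_b·(sin φ − φ·cos φ) = 31.210738·(0.13459152 − 0.13500122·0.99090117) = 0.025551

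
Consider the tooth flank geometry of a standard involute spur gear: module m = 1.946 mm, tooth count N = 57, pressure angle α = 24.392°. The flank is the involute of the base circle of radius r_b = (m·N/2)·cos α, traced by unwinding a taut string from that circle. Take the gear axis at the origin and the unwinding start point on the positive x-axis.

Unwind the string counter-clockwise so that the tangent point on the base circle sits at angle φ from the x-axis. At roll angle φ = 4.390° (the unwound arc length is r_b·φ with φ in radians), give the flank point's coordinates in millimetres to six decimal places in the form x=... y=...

x=50.658672 y=0.007569

pitch radius r_p = m·N/2 = 1.946·57/2 = 55.461000
base radius r_b = r_p·cos α = 55.461000·cos 24.392° = 50.510625
roll angle φ = 4.390° = 0.07661995 rad
x = r_b·(cos φ + φ·sin φ) = 50.510625·(0.99706613 + 0.07661995·0.07654501) = 50.658672
y = r_b·(sin φ − φ·cos φ) = 50.510625·(0.07654501 − 0.07661995·0.99706613) = 0.007569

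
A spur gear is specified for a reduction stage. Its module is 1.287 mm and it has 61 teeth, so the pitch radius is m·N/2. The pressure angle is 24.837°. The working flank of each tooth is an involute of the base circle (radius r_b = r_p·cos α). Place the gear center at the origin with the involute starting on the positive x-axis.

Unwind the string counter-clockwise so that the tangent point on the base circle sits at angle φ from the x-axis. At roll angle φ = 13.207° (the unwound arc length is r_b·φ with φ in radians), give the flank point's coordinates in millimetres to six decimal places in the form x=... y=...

pitch radius r_p = m·N/2 = 1.287·61/2 = 39.253500
base radius r_b = r_p·cos α = 39.253500·cos 24.837° = 35.622803
roll angle φ = 13.207° = 0.23050563 rad
x = r_b·(cos φ + φ·sin φ) = 35.622803·(0.97355100 + 0.23050563·0.22846981) = 36.556640
y = r_b·(sin φ − φ·cos φ) = 35.622803·(0.22846981 − 0.23050563·0.97355100) = 0.144658

x=36.556640 y=0.144658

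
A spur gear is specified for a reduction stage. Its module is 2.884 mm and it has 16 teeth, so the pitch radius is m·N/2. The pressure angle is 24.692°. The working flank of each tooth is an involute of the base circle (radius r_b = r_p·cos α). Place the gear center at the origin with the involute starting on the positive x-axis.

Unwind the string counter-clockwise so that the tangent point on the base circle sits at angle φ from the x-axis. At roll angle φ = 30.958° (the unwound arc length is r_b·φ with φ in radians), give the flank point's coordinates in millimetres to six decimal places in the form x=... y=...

pitch radius r_p = m·N/2 = 2.884·16/2 = 23.072000
base radius r_b = r_p·cos α = 23.072000·cos 24.692° = 20.962447
roll angle φ = 30.958° = 0.54031903 rad
x = r_b·(cos φ + φ·sin φ) = 20.962447·(0.85754461 + 0.54031903·0.51440960) = 23.802647
y = r_b·(sin φ − φ·cos φ) = 20.962447·(0.51440960 − 0.54031903·0.85754461) = 1.070383

x=23.802647 y=1.070383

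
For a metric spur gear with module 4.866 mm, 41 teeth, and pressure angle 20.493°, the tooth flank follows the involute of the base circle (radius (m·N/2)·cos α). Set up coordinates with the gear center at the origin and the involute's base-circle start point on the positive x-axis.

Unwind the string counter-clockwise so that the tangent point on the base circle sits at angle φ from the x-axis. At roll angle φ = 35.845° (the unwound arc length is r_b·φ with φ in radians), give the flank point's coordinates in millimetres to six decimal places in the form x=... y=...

pitch radius r_p = m·N/2 = 4.866·41/2 = 99.753000
base radius r_b = r_p·cos α = 99.753000·cos 20.493° = 93.440128
roll angle φ = 35.845° = 0.62561327 rad
x = r_b·(cos φ + φ·sin φ) = 93.440128·(0.81060414 + 0.62561327·0.58559450) = 109.975278
y = r_b·(sin φ − φ·cos φ) = 93.440128·(0.58559450 − 0.62561327·0.81060414) = 7.332228

x=109.975278 y=7.332228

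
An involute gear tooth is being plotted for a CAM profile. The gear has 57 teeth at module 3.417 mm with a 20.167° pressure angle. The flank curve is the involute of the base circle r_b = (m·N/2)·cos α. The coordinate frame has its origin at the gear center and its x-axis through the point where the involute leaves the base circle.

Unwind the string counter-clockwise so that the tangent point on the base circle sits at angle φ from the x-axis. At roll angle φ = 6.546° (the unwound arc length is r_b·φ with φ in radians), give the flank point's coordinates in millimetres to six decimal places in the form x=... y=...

x=92.008689 y=0.045382

pitch radius r_p = m·N/2 = 3.417·57/2 = 97.384500
base radius r_b = r_p·cos α = 97.384500·cos 20.167° = 91.414026
roll angle φ = 6.546° = 0.11424925 rad
x = r_b·(cos φ + φ·sin φ) = 91.414026·(0.99348065 + 0.11424925·0.11400087) = 92.008689
y = r_b·(sin φ − φ·cos φ) = 91.414026·(0.11400087 − 0.11424925·0.99348065) = 0.045382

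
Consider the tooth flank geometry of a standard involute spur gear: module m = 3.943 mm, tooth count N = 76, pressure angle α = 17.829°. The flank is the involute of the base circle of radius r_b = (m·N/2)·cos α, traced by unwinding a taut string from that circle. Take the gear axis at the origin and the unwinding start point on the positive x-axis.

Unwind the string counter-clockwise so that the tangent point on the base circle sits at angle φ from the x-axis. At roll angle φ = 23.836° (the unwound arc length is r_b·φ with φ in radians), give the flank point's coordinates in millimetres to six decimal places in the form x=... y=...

pitch radius r_p = m·N/2 = 3.943·76/2 = 149.834000
base radius r_b = r_p·cos α = 149.834000·cos 17.829° = 142.638154
roll angle φ = 23.836° = 0.41601668 rad
x = r_b·(cos φ + φ·sin φ) = 142.638154·(0.91470593 + 0.41601668·0.40412010) = 154.452392
y = r_b·(sin φ − φ·cos φ) = 142.638154·(0.40412010 − 0.41601668·0.91470593) = 3.364431

x=154.452392 y=3.364431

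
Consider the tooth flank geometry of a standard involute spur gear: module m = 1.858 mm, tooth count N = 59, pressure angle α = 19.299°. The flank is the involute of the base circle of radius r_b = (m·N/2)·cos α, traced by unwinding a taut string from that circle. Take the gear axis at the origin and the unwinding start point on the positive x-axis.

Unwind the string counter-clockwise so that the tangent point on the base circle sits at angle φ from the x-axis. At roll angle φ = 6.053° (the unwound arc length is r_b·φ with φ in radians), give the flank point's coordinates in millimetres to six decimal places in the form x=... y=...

pitch radius r_p = m·N/2 = 1.858·59/2 = 54.811000
base radius r_b = r_p·cos α = 54.811000·cos 19.299° = 51.730990
roll angle φ = 6.053° = 0.10564478 rad
x = r_b·(cos φ + φ·sin φ) = 51.730990·(0.99442478 + 0.10564478·0.10544838) = 52.018865
y = r_b·(sin φ − φ·cos φ) = 51.730990·(0.10544838 − 0.10564478·0.99442478) = 0.020309

x=52.018865 y=0.020309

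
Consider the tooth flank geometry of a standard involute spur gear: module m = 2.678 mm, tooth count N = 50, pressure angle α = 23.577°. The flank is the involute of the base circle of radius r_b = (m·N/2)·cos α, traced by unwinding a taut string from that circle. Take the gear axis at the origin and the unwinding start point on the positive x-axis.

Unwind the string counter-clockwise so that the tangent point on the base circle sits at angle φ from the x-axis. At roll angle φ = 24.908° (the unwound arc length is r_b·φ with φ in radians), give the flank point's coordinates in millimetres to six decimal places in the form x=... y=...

pitch radius r_p = m·N/2 = 2.678·50/2 = 66.950000
base radius r_b = r_p·cos α = 66.950000·cos 23.577° = 61.361239
roll angle φ = 24.908° = 0.43472661 rad
x = r_b·(cos φ + φ·sin φ) = 61.361239·(0.90698522 + 0.43472661·0.42116246) = 66.888399
y = r_b·(sin φ − φ·cos φ) = 61.361239·(0.42116246 − 0.43472661·0.90698522) = 1.648890

x=66.888399 y=1.648890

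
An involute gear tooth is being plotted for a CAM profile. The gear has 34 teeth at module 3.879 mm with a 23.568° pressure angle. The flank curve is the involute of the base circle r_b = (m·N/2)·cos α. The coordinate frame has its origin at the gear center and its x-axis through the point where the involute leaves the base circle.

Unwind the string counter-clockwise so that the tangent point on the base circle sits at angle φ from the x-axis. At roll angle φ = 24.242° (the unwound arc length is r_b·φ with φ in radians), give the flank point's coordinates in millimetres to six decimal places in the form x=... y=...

pitch radius r_p = m·N/2 = 3.879·34/2 = 65.943000
base radius r_b = r_p·cos α = 65.943000·cos 23.568° = 60.442443
roll angle φ = 24.242° = 0.42310272 rad
x = r_b·(cos φ + φ·sin φ) = 60.442443·(0.91181938 + 0.42310272·0.41059154) = 65.612797
y = r_b·(sin φ − φ·cos φ) = 60.442443·(0.41059154 − 0.42310272·0.91181938) = 1.498869

x=65.612797 y=1.498869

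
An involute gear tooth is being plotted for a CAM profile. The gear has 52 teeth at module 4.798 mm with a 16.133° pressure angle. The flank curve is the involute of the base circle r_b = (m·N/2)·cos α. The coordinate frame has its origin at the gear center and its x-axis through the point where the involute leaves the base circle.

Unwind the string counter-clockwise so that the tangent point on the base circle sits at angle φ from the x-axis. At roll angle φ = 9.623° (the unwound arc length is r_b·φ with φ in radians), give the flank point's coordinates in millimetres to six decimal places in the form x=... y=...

pitch radius r_p = m·N/2 = 4.798·52/2 = 124.748000
base radius r_b = r_p·cos α = 124.748000·cos 16.133° = 119.835333
roll angle φ = 9.623° = 0.16795303 rad
x = r_b·(cos φ + φ·sin φ) = 119.835333·(0.98592901 + 0.16795303·0.16716454) = 121.513603
y = r_b·(sin φ − φ·cos φ) = 119.835333·(0.16716454 − 0.16795303·0.98592901) = 0.188713

x=121.513603 y=0.188713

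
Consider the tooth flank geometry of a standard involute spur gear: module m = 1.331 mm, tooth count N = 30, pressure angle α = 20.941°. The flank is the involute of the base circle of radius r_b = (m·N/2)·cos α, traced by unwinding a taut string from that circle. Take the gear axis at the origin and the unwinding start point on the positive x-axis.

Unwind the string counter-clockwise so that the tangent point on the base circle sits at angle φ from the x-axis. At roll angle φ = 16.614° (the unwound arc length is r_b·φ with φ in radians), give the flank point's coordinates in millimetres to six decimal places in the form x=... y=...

x=19.413799 y=0.150269

pitch radius r_p = m·N/2 = 1.331·30/2 = 19.965000
base radius r_b = r_p·cos α = 19.965000·cos 20.941° = 18.646291
roll angle φ = 16.614° = 0.28996900 rad
x = r_b·(cos φ + φ·sin φ) = 18.646291·(0.95825274 + 0.28996900·0.28592252) = 19.413799
y = r_b·(sin φ − φ·cos φ) = 18.646291·(0.28592252 − 0.28996900·0.95825274) = 0.150269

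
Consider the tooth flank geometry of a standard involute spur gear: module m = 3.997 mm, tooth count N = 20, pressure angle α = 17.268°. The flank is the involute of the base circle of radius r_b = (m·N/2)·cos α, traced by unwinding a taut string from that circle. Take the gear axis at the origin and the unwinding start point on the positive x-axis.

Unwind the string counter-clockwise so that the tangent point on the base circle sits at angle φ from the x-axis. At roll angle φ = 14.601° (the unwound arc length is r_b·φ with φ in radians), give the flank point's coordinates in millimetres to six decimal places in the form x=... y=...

pitch radius r_p = m·N/2 = 3.997·20/2 = 39.970000
base radius r_b = r_p·cos α = 39.970000·cos 17.268° = 38.168422
roll angle φ = 14.601° = 0.25483552 rad
x = r_b·(cos φ + φ·sin φ) = 38.168422·(0.96770477 + 0.25483552·0.25208625) = 39.387723
y = r_b·(sin φ − φ·cos φ) = 38.168422·(0.25208625 − 0.25483552·0.96770477) = 0.209189

x=39.387723 y=0.209189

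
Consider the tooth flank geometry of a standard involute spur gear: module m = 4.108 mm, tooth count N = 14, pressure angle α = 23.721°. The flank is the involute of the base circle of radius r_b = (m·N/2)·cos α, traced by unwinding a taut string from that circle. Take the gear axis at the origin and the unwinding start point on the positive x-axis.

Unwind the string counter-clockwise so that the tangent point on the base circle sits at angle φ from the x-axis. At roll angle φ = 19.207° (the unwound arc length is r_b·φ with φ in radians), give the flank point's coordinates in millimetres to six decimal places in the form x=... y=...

pitch radius r_p = m·N/2 = 4.108·14/2 = 28.756000
base radius r_b = r_p·cos α = 28.756000·cos 23.721° = 26.326555
roll angle φ = 19.207° = 0.33522539 rad
x = r_b·(cos φ + φ·sin φ) = 26.326555·(0.94433618 + 0.33522539·0.32898202) = 27.764494
y = r_b·(sin φ − φ·cos φ) = 26.326555·(0.32898202 − 0.33522539·0.94433618) = 0.326885

x=27.764494 y=0.326885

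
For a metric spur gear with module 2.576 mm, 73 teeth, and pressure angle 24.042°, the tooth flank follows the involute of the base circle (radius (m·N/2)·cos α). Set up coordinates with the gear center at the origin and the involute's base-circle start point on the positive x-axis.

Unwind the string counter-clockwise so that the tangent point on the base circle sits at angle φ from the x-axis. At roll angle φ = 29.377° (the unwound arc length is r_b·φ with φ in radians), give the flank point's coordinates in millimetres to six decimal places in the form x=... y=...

x=96.422813 y=3.757508

pitch radius r_p = m·N/2 = 2.576·73/2 = 94.024000
base radius r_b = r_p·cos α = 94.024000·cos 24.042° = 85.867141
roll angle φ = 29.377° = 0.51272537 rad
x = r_b·(cos φ + φ·sin φ) = 85.867141·(0.87141080 + 0.51272537·0.49055399) = 96.422813
y = r_b·(sin φ − φ·cos φ) = 85.867141·(0.49055399 − 0.51272537·0.87141080) = 3.757508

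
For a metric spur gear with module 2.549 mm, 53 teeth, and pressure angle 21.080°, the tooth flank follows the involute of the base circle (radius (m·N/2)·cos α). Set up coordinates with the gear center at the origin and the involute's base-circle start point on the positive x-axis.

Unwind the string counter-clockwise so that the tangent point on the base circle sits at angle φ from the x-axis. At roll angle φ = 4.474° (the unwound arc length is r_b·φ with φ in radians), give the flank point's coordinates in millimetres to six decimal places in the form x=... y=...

x=63.219958 y=0.009997

pitch radius r_p = m·N/2 = 2.549·53/2 = 67.548500
base radius r_b = r_p·cos α = 67.548500·cos 21.080° = 63.028096
roll angle φ = 4.474° = 0.07808603 rad
x = r_b·(cos φ + φ·sin φ) = 63.028096·(0.99695283 + 0.07808603·0.07800670) = 63.219958
y = r_b·(sin φ − φ·cos φ) = 63.028096·(0.07800670 − 0.07808603·0.99695283) = 0.009997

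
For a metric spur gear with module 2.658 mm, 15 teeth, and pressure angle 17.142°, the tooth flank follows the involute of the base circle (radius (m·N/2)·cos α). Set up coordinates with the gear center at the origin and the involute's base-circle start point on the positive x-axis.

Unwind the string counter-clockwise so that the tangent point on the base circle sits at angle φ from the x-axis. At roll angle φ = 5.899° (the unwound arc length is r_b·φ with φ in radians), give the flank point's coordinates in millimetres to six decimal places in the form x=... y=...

x=19.150128 y=0.006923

pitch radius r_p = m·N/2 = 2.658·15/2 = 19.935000
base radius r_b = r_p·cos α = 19.935000·cos 17.142° = 19.049432
roll angle φ = 5.899° = 0.10295697 rad
x = r_b·(cos φ + φ·sin φ) = 19.049432·(0.99470461 + 0.10295697·0.10277518) = 19.150128
y = r_b·(sin φ − φ·cos φ) = 19.049432·(0.10277518 − 0.10295697·0.99470461) = 0.006923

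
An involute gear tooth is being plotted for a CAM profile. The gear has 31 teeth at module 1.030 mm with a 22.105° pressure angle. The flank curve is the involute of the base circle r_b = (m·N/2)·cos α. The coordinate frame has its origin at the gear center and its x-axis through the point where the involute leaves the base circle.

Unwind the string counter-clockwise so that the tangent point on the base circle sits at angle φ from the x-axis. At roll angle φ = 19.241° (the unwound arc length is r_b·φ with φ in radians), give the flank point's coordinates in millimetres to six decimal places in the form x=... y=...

x=15.602188 y=0.184629

pitch radius r_p = m·N/2 = 1.030·31/2 = 15.965000
base radius r_b = r_p·cos α = 15.965000·cos 22.105° = 14.791505
roll angle φ = 19.241° = 0.33581880 rad
x = r_b·(cos φ + φ·sin φ) = 14.791505·(0.94414080 + 0.33581880·0.32954234) = 15.602188
y = r_b·(sin φ − φ·cos φ) = 14.791505·(0.32954234 − 0.33581880·0.94414080) = 0.184629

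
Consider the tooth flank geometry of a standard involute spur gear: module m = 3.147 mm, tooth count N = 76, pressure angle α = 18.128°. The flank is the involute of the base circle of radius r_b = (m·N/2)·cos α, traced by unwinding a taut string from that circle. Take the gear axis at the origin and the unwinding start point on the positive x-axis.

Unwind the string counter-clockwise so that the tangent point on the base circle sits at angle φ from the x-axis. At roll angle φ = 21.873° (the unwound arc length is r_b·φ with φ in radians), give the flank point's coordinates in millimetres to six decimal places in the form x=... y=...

pitch radius r_p = m·N/2 = 3.147·76/2 = 119.586000
base radius r_b = r_p·cos α = 119.586000·cos 18.128° = 113.650205
roll angle φ = 21.873° = 0.38175587 rad
x = r_b·(cos φ + φ·sin φ) = 113.650205·(0.92801192 + 0.38175587·0.37255051) = 121.632456
y = r_b·(sin φ − φ·cos φ) = 113.650205·(0.37255051 − 0.38175587·0.92801192) = 2.077130

x=121.632456 y=2.077130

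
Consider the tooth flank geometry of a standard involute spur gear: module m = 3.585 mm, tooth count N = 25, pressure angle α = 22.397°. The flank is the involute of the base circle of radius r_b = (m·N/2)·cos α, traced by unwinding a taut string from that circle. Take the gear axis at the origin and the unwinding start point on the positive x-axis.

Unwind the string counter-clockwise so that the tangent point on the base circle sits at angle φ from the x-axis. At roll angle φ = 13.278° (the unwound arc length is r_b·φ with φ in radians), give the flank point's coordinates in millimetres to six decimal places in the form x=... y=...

x=42.529789 y=0.170967

pitch radius r_p = m·N/2 = 3.585·25/2 = 44.812500
base radius r_b = r_p·cos α = 44.812500·cos 22.397° = 41.432113
roll angle φ = 13.278° = 0.23174482 rad
x = r_b·(cos φ + φ·sin φ) = 41.432113·(0.97326713 + 0.23174482·0.22967605) = 42.529789
y = r_b·(sin φ − φ·cos φ) = 41.432113·(0.22967605 − 0.23174482·0.97326713) = 0.170967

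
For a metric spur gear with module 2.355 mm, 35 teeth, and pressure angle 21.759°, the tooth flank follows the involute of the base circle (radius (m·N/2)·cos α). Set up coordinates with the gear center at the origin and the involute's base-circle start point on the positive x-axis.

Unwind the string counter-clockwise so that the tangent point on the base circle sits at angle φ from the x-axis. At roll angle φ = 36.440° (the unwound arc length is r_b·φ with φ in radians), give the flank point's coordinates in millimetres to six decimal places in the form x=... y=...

x=45.251988 y=3.151408

pitch radius r_p = m·N/2 = 2.355·35/2 = 41.212500
base radius r_b = r_p·cos α = 41.212500·cos 21.759° = 38.276164
roll angle φ = 36.440° = 0.63599798 rad
x = r_b·(cos φ + φ·sin φ) = 38.276164·(0.80447932 + 0.63599798·0.59398066) = 45.251988
y = r_b·(sin φ − φ·cos φ) = 38.276164·(0.59398066 − 0.63599798·0.80447932) = 3.151408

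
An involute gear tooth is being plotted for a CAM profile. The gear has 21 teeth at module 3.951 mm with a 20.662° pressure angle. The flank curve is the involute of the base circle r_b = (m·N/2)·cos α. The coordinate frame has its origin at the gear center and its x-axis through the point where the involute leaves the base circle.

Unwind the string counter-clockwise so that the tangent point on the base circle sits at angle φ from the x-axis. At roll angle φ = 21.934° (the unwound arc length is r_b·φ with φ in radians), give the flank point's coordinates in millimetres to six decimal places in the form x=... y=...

x=41.558066 y=0.715335

pitch radius r_p = m·N/2 = 3.951·21/2 = 41.485500
base radius r_b = r_p·cos α = 41.485500·cos 20.662° = 38.817080
roll angle φ = 21.934° = 0.38282052 rad
x = r_b·(cos φ + φ·sin φ) = 38.817080·(0.92761476 + 0.38282052·0.37353831) = 41.558066
y = r_b·(sin φ − φ·cos φ) = 38.817080·(0.37353831 − 0.38282052·0.92761476) = 0.715335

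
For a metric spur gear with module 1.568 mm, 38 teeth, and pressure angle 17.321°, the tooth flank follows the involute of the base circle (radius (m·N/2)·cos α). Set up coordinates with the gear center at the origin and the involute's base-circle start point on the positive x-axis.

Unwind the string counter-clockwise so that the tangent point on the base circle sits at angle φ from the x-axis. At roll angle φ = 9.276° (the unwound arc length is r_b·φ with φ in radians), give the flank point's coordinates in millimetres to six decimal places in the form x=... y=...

pitch radius r_p = m·N/2 = 1.568·38/2 = 29.792000
base radius r_b = r_p·cos α = 29.792000·cos 17.321° = 28.440985
roll angle φ = 9.276° = 0.16189674 rad
x = r_b·(cos φ + φ·sin φ) = 28.440985·(0.98692332 + 0.16189674·0.16119043) = 28.811273
y = r_b·(sin φ − φ·cos φ) = 28.440985·(0.16119043 − 0.16189674·0.98692332) = 0.040124

x=28.811273 y=0.040124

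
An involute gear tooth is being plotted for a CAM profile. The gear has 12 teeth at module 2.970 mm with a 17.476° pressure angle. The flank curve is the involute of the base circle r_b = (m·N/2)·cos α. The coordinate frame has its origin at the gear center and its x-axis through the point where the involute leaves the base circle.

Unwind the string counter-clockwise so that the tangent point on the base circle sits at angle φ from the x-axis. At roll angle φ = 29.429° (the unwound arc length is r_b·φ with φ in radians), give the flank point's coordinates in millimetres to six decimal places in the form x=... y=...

x=19.093881 y=0.747689

pitch radius r_p = m·N/2 = 2.970·12/2 = 17.820000
base radius r_b = r_p·cos α = 17.820000·cos 17.476° = 16.997479
roll angle φ = 29.429° = 0.51363295 rad
x = r_b·(cos φ + φ·sin φ) = 16.997479·(0.87096523 + 0.51363295·0.49134465) = 19.093881
y = r_b·(sin φ − φ·cos φ) = 16.997479·(0.49134465 − 0.51363295·0.87096523) = 0.747689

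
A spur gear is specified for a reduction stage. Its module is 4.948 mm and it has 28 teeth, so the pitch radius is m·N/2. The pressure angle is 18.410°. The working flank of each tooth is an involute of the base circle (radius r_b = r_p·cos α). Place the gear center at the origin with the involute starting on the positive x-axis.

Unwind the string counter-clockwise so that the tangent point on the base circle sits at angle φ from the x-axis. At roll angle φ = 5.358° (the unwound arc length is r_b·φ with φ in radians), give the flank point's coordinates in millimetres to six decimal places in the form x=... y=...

x=66.013484 y=0.017901

pitch radius r_p = m·N/2 = 4.948·28/2 = 69.272000
base radius r_b = r_p·cos α = 69.272000·cos 18.410° = 65.726722
roll angle φ = 5.358° = 0.09351474 rad
x = r_b·(cos φ + φ·sin φ) = 65.726722·(0.99563068 + 0.09351474·0.09337850) = 66.013484
y = r_b·(sin φ − φ·cos φ) = 65.726722·(0.09337850 − 0.09351474·0.99563068) = 0.017901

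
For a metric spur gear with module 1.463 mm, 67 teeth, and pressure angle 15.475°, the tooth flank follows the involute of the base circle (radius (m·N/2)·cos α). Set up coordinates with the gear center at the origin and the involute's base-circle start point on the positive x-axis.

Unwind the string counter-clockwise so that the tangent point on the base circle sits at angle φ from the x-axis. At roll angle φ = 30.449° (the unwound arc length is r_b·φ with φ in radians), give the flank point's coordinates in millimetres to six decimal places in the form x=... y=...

x=53.440076 y=2.297030

pitch radius r_p = m·N/2 = 1.463·67/2 = 49.010500
base radius r_b = r_p·cos α = 49.010500·cos 15.475° = 47.233721
roll angle φ = 30.449° = 0.53143530 rad
x = r_b·(cos φ + φ·sin φ) = 47.233721·(0.86208059 + 0.53143530·0.50677121) = 53.440076
y = r_b·(sin φ − φ·cos φ) = 47.233721·(0.50677121 − 0.53143530·0.86208059) = 2.297030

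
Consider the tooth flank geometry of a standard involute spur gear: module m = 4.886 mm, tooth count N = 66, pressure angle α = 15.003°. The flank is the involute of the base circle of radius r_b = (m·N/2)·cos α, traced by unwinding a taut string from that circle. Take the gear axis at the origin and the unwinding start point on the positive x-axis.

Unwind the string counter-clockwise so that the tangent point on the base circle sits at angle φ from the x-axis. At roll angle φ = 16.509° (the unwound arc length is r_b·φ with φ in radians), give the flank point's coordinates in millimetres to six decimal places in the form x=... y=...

pitch radius r_p = m·N/2 = 4.886·66/2 = 161.238000
base radius r_b = r_p·cos α = 161.238000·cos 15.003° = 155.741763
roll angle φ = 16.509° = 0.28813641 rad
x = r_b·(cos φ + φ·sin φ) = 155.741763·(0.95877511 + 0.28813641·0.28416595) = 162.073237
y = r_b·(sin φ − φ·cos φ) = 155.741763·(0.28416595 − 0.28813641·0.95877511) = 1.231596

x=162.073237 y=1.231596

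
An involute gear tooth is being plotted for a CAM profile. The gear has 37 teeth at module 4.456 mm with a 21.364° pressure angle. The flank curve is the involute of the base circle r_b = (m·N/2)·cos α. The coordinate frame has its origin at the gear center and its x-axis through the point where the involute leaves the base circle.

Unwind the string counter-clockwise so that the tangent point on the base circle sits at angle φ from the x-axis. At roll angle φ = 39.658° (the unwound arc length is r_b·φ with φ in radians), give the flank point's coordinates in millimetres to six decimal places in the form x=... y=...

x=93.016869 y=8.086335

pitch radius r_p = m·N/2 = 4.456·37/2 = 82.436000
base radius r_b = r_p·cos α = 82.436000·cos 21.364° = 76.771401
roll angle φ = 39.658° = 0.69216267 rad
x = r_b·(cos φ + φ·sin φ) = 76.771401·(0.76986759 + 0.69216267·0.63820365) = 93.016869
y = r_b·(sin φ − φ·cos φ) = 76.771401·(0.63820365 − 0.69216267·0.76986759) = 8.086335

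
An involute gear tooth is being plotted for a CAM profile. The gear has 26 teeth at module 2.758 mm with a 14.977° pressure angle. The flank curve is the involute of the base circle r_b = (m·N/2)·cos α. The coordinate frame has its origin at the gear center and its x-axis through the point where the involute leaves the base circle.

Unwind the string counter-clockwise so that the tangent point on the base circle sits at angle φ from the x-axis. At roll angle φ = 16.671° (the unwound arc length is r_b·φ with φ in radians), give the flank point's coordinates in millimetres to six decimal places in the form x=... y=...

pitch radius r_p = m·N/2 = 2.758·26/2 = 35.854000
base radius r_b = r_p·cos α = 35.854000·cos 14.977° = 34.636027
roll angle φ = 16.671° = 0.29096384 rad
x = r_b·(cos φ + φ·sin φ) = 34.636027·(0.95796782 + 0.29096384·0.28687569) = 36.071284
y = r_b·(sin φ − φ·cos φ) = 34.636027·(0.28687569 − 0.29096384·0.95796782) = 0.281996

x=36.071284 y=0.281996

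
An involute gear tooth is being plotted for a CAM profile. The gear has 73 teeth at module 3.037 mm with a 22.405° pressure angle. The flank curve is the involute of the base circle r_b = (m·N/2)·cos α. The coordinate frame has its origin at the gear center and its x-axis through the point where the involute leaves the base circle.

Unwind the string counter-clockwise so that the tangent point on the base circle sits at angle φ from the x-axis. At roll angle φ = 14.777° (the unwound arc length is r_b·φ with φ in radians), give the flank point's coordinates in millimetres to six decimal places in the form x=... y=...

x=105.834613 y=0.582142

pitch radius r_p = m·N/2 = 3.037·73/2 = 110.850500
base radius r_b = r_p·cos α = 110.850500·cos 22.405° = 102.482703
roll angle φ = 14.777° = 0.25790730 rad
x = r_b·(cos φ + φ·sin φ) = 102.482703·(0.96692585 + 0.25790730·0.25505763) = 105.834613
y = r_b·(sin φ − φ·cos φ) = 102.482703·(0.25505763 − 0.25790730·0.96692585) = 0.582142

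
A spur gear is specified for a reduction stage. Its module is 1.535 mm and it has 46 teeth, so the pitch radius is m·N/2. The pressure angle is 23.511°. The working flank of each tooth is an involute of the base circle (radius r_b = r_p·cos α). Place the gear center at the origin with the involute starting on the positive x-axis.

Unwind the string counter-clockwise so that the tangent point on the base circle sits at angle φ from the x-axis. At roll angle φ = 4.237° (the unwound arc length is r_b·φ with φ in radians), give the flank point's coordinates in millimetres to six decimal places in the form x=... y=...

pitch radius r_p = m·N/2 = 1.535·46/2 = 35.305000
base radius r_b = r_p·cos α = 35.305000·cos 23.511° = 32.374103
roll angle φ = 4.237° = 0.07394960 rad
x = r_b·(cos φ + φ·sin φ) = 32.374103·(0.99726697 + 0.07394960·0.07388222) = 32.462501
y = r_b·(sin φ − φ·cos φ) = 32.374103·(0.07388222 − 0.07394960·0.99726697) = 0.004362

x=32.462501 y=0.004362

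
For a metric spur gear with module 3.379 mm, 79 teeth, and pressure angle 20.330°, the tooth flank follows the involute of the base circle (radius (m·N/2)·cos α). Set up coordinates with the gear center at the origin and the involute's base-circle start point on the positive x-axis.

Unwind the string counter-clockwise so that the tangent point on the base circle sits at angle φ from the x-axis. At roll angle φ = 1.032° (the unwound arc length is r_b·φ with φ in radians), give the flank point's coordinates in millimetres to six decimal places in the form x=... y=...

x=125.176543 y=0.000244

pitch radius r_p = m·N/2 = 3.379·79/2 = 133.470500
base radius r_b = r_p·cos α = 133.470500·cos 20.330° = 125.156242
roll angle φ = 1.032° = 0.01801180 rad
x = r_b·(cos φ + φ·sin φ) = 125.156242·(0.99983779 + 0.01801180·0.01801082) = 125.176543
y = r_b·(sin φ − φ·cos φ) = 125.156242·(0.01801082 − 0.01801180·0.99983779) = 0.000244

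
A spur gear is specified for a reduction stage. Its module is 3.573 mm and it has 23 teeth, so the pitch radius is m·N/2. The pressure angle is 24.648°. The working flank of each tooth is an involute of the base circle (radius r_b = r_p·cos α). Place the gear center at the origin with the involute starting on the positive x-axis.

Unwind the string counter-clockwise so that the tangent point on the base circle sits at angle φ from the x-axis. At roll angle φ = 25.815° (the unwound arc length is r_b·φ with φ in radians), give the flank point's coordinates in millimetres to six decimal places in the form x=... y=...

pitch radius r_p = m·N/2 = 3.573·23/2 = 41.089500
base radius r_b = r_p·cos α = 41.089500·cos 24.648° = 37.345714
roll angle φ = 25.815° = 0.45055675 rad
x = r_b·(cos φ + φ·sin φ) = 37.345714·(0.90020480 + 0.45055675·0.43546679) = 40.946114
y = r_b·(sin φ − φ·cos φ) = 37.345714·(0.43546679 − 0.45055675·0.90020480) = 1.115645

x=40.946114 y=1.115645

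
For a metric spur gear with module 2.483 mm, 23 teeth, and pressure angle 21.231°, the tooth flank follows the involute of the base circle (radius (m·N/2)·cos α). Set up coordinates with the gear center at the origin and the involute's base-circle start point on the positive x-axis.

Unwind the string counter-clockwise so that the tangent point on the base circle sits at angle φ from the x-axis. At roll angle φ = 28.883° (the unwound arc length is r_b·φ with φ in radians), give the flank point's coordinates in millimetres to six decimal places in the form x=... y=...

pitch radius r_p = m·N/2 = 2.483·23/2 = 28.554500
base radius r_b = r_p·cos α = 28.554500·cos 21.231° = 26.616449
roll angle φ = 28.883° = 0.50410345 rad
x = r_b·(cos φ + φ·sin φ) = 26.616449·(0.87560788 + 0.50410345·0.48302261) = 29.786501
y = r_b·(sin φ − φ·cos φ) = 26.616449·(0.48302261 − 0.50410345·0.87560788) = 1.107927

x=29.786501 y=1.107927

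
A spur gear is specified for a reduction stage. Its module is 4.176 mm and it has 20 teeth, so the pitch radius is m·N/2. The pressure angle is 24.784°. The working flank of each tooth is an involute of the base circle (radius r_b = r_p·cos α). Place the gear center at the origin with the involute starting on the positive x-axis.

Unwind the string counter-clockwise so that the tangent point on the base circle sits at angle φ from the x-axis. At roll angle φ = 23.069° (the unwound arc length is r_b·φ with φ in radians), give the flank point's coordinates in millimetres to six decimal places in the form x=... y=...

pitch radius r_p = m·N/2 = 4.176·20/2 = 41.760000
base radius r_b = r_p·cos α = 41.760000·cos 24.784° = 37.913678
roll angle φ = 23.069° = 0.40263001 rad
x = r_b·(cos φ + φ·sin φ) = 37.913678·(0.92003364 + 0.40263001·0.39183939) = 40.863359
y = r_b·(sin φ − φ·cos φ) = 37.913678·(0.39183939 − 0.40263001·0.92003364) = 0.811589

x=40.863359 y=0.811589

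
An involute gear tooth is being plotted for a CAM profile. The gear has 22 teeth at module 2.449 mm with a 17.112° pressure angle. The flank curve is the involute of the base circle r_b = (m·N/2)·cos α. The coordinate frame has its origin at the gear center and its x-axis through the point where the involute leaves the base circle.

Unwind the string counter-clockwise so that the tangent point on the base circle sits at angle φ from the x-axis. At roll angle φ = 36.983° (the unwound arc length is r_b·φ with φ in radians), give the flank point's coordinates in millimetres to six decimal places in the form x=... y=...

pitch radius r_p = m·N/2 = 2.449·22/2 = 26.939000
base radius r_b = r_p·cos α = 26.939000·cos 17.112° = 25.746448
roll angle φ = 36.983° = 0.64547512 rad
x = r_b·(cos φ + φ·sin φ) = 25.746448·(0.79881404 + 0.64547512·0.60157804) = 30.564064
y = r_b·(sin φ − φ·cos φ) = 25.746448·(0.60157804 − 0.64547512·0.79881404) = 2.213254

x=30.564064 y=2.213254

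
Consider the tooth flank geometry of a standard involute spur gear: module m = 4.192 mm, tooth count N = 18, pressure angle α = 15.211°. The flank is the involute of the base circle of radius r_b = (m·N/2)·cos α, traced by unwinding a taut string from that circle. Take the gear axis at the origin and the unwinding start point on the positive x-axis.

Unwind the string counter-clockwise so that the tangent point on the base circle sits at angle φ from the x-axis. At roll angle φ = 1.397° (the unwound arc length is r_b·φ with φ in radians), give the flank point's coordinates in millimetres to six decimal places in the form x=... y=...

pitch radius r_p = m·N/2 = 4.192·18/2 = 37.728000
base radius r_b = r_p·cos α = 37.728000·cos 15.211° = 36.406243
roll angle φ = 1.397° = 0.02438225 rad
x = r_b·(cos φ + φ·sin φ) = 36.406243·(0.99970277 + 0.02438225·0.02437983) = 36.417063
y = r_b·(sin φ − φ·cos φ) = 36.406243·(0.02437983 − 0.02438225·0.99970277) = 0.000176

x=36.417063 y=0.000176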